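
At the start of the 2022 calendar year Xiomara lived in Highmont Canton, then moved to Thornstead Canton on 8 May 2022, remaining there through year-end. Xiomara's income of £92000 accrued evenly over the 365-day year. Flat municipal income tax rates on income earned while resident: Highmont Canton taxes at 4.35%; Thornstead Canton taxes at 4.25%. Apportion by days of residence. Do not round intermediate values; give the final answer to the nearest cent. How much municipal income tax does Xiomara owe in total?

£3942.01

Highmont Canton, 1 Jan – 7 May 2022: 127 days → £92000 × 4.35% × 127/365 = £1392.4767
Thornstead Canton, 8 May – 31 Dec 2022: 238 days → £92000 × 4.25% × 238/365 = £2549.5342
Total = £3942.0110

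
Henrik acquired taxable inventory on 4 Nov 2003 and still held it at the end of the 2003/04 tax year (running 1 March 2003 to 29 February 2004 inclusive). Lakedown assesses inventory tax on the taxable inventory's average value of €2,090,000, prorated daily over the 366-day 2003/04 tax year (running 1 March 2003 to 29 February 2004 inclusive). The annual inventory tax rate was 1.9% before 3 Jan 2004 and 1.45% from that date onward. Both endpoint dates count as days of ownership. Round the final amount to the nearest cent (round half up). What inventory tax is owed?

€11,312.27

4 Nov 2003 – 2 Jan 2004: 60 days at 1.9% → €2,090,000 × 1.9% × 60/366 = €6,509.8361
3 Jan – 29 Feb 2004: 58 days at 1.45% → €2,090,000 × 1.45% × 58/366 = €4,802.4317
Total = €11,312.2678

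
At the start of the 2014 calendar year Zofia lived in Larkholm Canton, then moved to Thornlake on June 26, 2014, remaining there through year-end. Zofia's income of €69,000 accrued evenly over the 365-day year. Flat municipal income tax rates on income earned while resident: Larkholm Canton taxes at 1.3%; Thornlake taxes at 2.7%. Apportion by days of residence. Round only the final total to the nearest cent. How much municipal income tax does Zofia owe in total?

€1,397.20

Larkholm Canton, January 1 – June 25, 2014: 176 days → €69,000 × 1.3% × 176/365 = €432.5260
Thornlake, June 26 – December 31, 2014: 189 days → €69,000 × 2.7% × 189/365 = €964.6767
Total = €1,397.2027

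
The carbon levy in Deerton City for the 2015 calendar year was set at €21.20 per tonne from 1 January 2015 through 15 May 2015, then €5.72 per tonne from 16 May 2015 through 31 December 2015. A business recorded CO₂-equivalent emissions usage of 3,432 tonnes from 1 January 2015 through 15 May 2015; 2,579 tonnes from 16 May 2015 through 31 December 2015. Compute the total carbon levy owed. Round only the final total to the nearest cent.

€87510.28

1 January – 15 May 2015: 3,432 tonnes at €21.20/tonne → €72758.40
16 May – 31 December 2015: 2,579 tonnes at €5.72/tonne → €14751.88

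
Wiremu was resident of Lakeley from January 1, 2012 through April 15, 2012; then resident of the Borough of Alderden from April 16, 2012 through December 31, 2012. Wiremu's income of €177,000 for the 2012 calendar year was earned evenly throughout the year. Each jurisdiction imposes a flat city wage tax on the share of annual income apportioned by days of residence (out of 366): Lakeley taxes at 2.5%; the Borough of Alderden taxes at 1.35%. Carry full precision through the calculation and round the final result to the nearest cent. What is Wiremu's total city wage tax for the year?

Lakeley, January 1 – April 15, 2012: 106 days → €177,000 × 2.5% × 106/366 = €1,281.5574
The Borough of Alderden, April 16 – December 31, 2012: 260 days → €177,000 × 1.35% × 260/366 = €1,697.4590
Total = €2,979.0164

€2,979.02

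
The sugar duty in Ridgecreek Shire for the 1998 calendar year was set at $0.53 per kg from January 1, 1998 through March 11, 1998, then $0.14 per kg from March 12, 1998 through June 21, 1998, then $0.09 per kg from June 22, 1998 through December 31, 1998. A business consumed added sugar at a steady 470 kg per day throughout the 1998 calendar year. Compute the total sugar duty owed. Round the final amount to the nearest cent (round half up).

January 1 – March 11, 1998: 70 days × 470 kg/day = 32,900 kg at $0.53/kg → $17,437.00
March 12 – June 21, 1998: 102 days × 470 kg/day = 47,940 kg at $0.14/kg → $6,711.60
June 22 – December 31, 1998: 193 days × 470 kg/day = 90,710 kg at $0.09/kg → $8,163.90

$32,312.50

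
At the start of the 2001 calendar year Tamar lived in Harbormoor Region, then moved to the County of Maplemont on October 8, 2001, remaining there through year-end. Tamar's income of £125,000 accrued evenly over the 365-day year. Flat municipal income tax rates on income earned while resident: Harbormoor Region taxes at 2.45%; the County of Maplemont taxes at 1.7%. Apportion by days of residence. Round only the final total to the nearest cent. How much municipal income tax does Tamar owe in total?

Harbormoor Region, January 1 – October 7, 2001: 280 days → £125,000 × 2.45% × 280/365 = £2,349.3151
The County of Maplemont, October 8 – December 31, 2001: 85 days → £125,000 × 1.7% × 85/365 = £494.8630
Total = £2,844.1781

£2,844.18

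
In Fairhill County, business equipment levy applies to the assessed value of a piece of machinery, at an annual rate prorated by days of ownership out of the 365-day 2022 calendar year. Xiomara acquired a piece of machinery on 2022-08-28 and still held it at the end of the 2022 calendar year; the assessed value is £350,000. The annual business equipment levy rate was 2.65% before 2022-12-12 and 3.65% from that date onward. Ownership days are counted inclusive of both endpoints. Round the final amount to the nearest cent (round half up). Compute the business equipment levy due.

2022-08-28 to 2022-12-11: 106 days at 2.65% → £350,000 × 2.65% × 106/365 = £2,693.5616
2022-12-12 to 2022-12-31: 20 days at 3.65% → £350,000 × 3.65% × 20/365 = £700.0000
Total = £3,393.5616

£3,393.56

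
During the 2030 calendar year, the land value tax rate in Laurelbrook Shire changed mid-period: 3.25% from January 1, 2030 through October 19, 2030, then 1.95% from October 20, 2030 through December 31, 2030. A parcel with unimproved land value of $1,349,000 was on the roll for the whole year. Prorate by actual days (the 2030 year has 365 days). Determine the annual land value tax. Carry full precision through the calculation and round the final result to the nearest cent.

January 1 – October 19, 2030: 292 days at 3.25% → $1,349,000 × 3.25% × 292/365 = $35,074.0000
October 20 – December 31, 2030: 73 days at 1.95% → $1,349,000 × 1.95% × 73/365 = $5,261.1000
Total = $40,335.1000

$40,335.10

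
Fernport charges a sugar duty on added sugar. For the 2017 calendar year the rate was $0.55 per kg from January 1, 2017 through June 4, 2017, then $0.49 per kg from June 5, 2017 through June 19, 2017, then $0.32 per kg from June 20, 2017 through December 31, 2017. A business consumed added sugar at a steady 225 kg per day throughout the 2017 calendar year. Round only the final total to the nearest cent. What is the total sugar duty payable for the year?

January 1 – June 4, 2017: 155 days × 225 kg/day = 34,875 kg at $0.55/kg → $19,181.25
June 5 – June 19, 2017: 15 days × 225 kg/day = 3,375 kg at $0.49/kg → $1,653.75
June 20 – December 31, 2017: 195 days × 225 kg/day = 43,875 kg at $0.32/kg → $14,040.00

$34,875.00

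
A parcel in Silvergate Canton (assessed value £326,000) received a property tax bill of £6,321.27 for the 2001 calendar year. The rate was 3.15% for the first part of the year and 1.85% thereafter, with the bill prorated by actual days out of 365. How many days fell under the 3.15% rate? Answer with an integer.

25 days

Let d = days at the first rate; then 365 − d days at the second rate.
£326,000 × [3.15%·d + 1.85%·(365−d)] / 365 = £6,321.27
Solving gives d = 25, so the new rate took effect on 26 Jan 2001.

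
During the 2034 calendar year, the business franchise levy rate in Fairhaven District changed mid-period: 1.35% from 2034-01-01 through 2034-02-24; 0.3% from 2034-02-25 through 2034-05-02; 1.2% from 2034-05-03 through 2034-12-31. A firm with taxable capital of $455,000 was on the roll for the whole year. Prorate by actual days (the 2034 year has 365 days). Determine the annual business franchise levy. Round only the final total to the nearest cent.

$4,811.16

2034-01-01 to 2034-02-24: 55 days at 1.35% → $455,000 × 1.35% × 55/365 = $925.5822
2034-02-25 to 2034-05-02: 67 days at 0.3% → $455,000 × 0.3% × 67/365 = $250.5616
2034-05-03 to 2034-12-31: 243 days at 1.2% → $455,000 × 1.2% × 243/365 = $3,635.0137
Total = $4,811.1575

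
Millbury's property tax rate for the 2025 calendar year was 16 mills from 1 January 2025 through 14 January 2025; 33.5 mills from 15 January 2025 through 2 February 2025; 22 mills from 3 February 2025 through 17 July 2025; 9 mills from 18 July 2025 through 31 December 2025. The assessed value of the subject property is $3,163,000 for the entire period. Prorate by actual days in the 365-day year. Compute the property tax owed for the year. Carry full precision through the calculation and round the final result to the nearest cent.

$51,938.19

1 January – 14 January 2025: 14 days at 16 mills → $3,163,000 × 1.6% × 14/365 = $1,941.1288
15 January – 2 February 2025: 19 days at 33.5 mills → $3,163,000 × 3.35% × 19/365 = $5,515.7521
3 February – 17 July 2025: 165 days at 22 mills → $3,163,000 × 2.2% × 165/365 = $31,456.6849
18 July – 31 December 2025: 167 days at 9 mills → $3,163,000 × 0.9% × 167/365 = $13,024.6274
Total = $51,938.1932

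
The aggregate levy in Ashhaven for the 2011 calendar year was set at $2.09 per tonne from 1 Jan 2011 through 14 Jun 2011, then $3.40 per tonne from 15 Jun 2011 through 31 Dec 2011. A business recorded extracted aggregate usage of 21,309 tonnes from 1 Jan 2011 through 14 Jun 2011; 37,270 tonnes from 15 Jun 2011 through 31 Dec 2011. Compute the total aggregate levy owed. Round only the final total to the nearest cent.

1 Jan – 14 Jun 2011: 21,309 tonnes at $2.09/tonne → $44,535.81
15 Jun – 31 Dec 2011: 37,270 tonnes at $3.40/tonne → $126,718.00

$171,253.81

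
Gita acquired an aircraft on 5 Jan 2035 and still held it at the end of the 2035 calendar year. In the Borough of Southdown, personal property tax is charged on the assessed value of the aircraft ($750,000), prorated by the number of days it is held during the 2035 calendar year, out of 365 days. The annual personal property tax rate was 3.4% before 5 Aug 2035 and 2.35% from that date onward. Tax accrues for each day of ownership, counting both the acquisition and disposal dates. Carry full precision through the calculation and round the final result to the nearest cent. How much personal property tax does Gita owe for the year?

$22,005.82

5 Jan – 4 Aug 2035: 212 days at 3.4% → $750,000 × 3.4% × 212/365 = $14,810.9589
5 Aug – 31 Dec 2035: 149 days at 2.35% → $750,000 × 2.35% × 149/365 = $7,194.8630
Total = $22,005.8219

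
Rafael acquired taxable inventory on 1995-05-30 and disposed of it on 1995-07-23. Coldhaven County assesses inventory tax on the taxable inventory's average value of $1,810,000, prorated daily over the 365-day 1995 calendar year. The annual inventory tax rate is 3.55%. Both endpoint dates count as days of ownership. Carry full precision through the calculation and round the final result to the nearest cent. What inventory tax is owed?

Days held (1995-05-30 to 1995-07-23): 55 out of 365
Tax = $1,810,000 × 3.55% × 55/365 = $9,682.2603

$9,682.26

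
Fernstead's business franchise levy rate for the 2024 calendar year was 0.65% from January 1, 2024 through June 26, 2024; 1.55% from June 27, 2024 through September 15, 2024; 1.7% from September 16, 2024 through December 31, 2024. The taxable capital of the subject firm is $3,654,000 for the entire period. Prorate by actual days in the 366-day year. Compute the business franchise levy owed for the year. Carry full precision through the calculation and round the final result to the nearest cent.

$42,245.63

January 1 – June 26, 2024: 178 days at 0.65% → $3,654,000 × 0.65% × 178/366 = $11,551.0328
June 27 – September 15, 2024: 81 days at 1.55% → $3,654,000 × 1.55% × 81/366 = $12,534.4180
September 16 – December 31, 2024: 107 days at 1.7% → $3,654,000 × 1.7% × 107/366 = $18,160.1803
Total = $42,245.6311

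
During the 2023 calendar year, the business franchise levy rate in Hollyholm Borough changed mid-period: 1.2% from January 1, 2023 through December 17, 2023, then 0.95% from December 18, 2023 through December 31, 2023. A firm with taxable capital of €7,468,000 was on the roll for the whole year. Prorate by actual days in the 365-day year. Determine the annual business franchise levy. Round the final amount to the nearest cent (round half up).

€88,899.89

January 1 – December 17, 2023: 351 days at 1.2% → €7,468,000 × 1.2% × 351/365 = €86,178.6740
December 18 – December 31, 2023: 14 days at 0.95% → €7,468,000 × 0.95% × 14/365 = €2,721.2164
Total = €88,899.8904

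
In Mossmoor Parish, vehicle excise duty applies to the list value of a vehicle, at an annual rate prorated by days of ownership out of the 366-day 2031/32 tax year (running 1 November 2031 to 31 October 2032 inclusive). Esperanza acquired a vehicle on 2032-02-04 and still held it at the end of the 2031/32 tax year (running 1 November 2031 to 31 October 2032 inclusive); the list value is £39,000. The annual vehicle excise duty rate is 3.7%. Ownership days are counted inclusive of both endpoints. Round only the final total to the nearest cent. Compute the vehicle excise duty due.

Days held (2032-02-04 to 2032-10-31): 271 out of 366
Tax = £39,000 × 3.7% × 271/366 = £1,068.4508

£1,068.45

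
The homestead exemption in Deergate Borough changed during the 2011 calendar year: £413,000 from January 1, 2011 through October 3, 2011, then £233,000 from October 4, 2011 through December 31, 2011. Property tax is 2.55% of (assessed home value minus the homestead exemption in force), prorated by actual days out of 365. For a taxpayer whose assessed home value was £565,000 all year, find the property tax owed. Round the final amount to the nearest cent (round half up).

January 1 – October 3, 2011: 276 days, exemption £413,000 → (£565,000 − £413,000) × 2.55% × 276/365 = £2,930.8932
October 4 – December 31, 2011: 89 days, exemption £233,000 → (£565,000 − £233,000) × 2.55% × 89/365 = £2,064.3123
Total = £4,995.2055

£4,995.21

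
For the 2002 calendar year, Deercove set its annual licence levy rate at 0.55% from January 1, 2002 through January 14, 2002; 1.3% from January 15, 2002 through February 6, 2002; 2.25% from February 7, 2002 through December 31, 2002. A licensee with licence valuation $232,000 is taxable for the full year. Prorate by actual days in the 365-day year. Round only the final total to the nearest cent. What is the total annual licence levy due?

$4,929.84

January 1 – January 14, 2002: 14 days at 0.55% → $232,000 × 0.55% × 14/365 = $48.9425
January 15 – February 6, 2002: 23 days at 1.3% → $232,000 × 1.3% × 23/365 = $190.0493
February 7 – December 31, 2002: 328 days at 2.25% → $232,000 × 2.25% × 328/365 = $4,690.8493
Total = $4,929.8411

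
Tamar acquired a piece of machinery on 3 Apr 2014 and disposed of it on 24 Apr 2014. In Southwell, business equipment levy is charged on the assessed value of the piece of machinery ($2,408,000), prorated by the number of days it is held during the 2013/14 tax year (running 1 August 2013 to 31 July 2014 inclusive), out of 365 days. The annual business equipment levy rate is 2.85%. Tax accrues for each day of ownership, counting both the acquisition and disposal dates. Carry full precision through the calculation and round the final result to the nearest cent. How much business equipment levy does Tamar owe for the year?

$4,136.48

Days held (3 Apr – 24 Apr 2014): 22 out of 365
Tax = $2,408,000 × 2.85% × 22/365 = $4,136.4822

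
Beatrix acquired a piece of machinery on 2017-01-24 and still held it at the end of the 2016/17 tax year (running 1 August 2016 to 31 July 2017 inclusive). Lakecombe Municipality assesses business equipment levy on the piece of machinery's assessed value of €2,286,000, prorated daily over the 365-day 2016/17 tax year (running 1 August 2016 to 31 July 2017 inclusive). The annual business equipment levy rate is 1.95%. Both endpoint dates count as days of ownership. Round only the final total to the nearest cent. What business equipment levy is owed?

Days held (2017-01-24 to 2017-07-31): 189 out of 365
Tax = €2,286,000 × 1.95% × 189/365 = €23,082.3370

€23,082.34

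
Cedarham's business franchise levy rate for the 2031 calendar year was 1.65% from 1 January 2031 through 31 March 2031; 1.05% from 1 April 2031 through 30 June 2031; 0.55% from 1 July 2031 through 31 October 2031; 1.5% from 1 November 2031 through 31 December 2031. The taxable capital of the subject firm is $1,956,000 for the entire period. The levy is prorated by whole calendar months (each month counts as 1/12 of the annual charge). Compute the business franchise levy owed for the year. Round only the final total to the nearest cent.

1 January – 31 March 2031: 3 months at 1.65% → $1,956,000 × 1.65% × 3/12 = $8,068.5000
1 April – 30 June 2031: 3 months at 1.05% → $1,956,000 × 1.05% × 3/12 = $5,134.5000
1 July – 31 October 2031: 4 months at 0.55% → $1,956,000 × 0.55% × 4/12 = $3,586.0000
1 November – 31 December 2031: 2 months at 1.5% → $1,956,000 × 1.5% × 2/12 = $4,890.0000
Total = $21,679.0000

$21,679.00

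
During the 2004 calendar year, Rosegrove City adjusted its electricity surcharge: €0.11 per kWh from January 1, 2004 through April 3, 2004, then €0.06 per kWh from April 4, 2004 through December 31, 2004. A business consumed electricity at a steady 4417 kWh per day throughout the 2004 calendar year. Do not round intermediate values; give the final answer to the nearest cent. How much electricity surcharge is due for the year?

€117757.22

January 1 – April 3, 2004: 94 days × 4417 kWh/day = 415,198 kWh at €0.11/kWh → €45671.78
April 4 – December 31, 2004: 272 days × 4417 kWh/day = 1,201,424 kWh at €0.06/kWh → €72085.44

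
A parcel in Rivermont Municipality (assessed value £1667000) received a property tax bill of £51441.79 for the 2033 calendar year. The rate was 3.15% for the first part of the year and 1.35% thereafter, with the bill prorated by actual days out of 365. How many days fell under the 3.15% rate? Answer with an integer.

Let d = days at the first rate; then 365 − d days at the second rate.
£1667000 × [3.15%·d + 1.35%·(365−d)] / 365 = £51441.79
Solving gives d = 352, so the new rate took effect on 19 Dec 2033.

352 days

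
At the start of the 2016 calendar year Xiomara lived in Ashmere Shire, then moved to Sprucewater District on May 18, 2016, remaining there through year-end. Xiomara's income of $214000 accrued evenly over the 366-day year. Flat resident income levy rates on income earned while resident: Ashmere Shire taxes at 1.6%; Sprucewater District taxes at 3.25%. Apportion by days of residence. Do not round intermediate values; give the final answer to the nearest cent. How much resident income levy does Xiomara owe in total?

$5623.64

Ashmere Shire, January 1 – May 17, 2016: 138 days → $214000 × 1.6% × 138/366 = $1291.0164
Sprucewater District, May 18 – December 31, 2016: 228 days → $214000 × 3.25% × 228/366 = $4332.6230
Total = $5623.6393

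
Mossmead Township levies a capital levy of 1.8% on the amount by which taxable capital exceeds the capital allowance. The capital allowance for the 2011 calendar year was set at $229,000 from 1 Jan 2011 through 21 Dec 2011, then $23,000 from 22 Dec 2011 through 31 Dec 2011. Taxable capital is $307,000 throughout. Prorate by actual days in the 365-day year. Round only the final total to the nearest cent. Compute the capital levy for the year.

$1,505.59

1 Jan – 21 Dec 2011: 355 days, exemption $229,000 → ($307,000 − $229,000) × 1.8% × 355/365 = $1,365.5342
22 Dec – 31 Dec 2011: 10 days, exemption $23,000 → ($307,000 − $23,000) × 1.8% × 10/365 = $140.0548
Total = $1,505.5890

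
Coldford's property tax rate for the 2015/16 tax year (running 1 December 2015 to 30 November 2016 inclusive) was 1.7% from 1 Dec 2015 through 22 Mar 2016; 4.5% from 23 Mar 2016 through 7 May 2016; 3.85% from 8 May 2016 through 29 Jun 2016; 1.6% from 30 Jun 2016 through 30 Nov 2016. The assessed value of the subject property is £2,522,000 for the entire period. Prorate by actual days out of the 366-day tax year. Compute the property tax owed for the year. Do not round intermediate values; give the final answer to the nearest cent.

£58,540.03

1 Dec 2015 – 22 Mar 2016: 113 days at 1.7% → £2,522,000 × 1.7% × 113/366 = £13,237.0546
23 Mar – 7 May 2016: 46 days at 4.5% → £2,522,000 × 4.5% × 46/366 = £14,263.7705
8 May – 29 Jun 2016: 53 days at 3.85% → £2,522,000 × 3.85% × 53/366 = £14,060.4945
30 Jun – 30 Nov 2016: 154 days at 1.6% → £2,522,000 × 1.6% × 154/366 = £16,978.7104
Total = £58,540.0301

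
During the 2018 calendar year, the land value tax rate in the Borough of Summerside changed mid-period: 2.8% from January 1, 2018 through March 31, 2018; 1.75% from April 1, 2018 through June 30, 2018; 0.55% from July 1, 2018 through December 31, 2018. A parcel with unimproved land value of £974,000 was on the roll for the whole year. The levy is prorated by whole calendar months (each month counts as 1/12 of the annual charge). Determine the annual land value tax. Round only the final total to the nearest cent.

£13,757.75

January 1 – March 31, 2018: 3 months at 2.8% → £974,000 × 2.8% × 3/12 = £6,818.0000
April 1 – June 30, 2018: 3 months at 1.75% → £974,000 × 1.75% × 3/12 = £4,261.2500
July 1 – December 31, 2018: 6 months at 0.55% → £974,000 × 0.55% × 6/12 = £2,678.5000
Total = £13,757.7500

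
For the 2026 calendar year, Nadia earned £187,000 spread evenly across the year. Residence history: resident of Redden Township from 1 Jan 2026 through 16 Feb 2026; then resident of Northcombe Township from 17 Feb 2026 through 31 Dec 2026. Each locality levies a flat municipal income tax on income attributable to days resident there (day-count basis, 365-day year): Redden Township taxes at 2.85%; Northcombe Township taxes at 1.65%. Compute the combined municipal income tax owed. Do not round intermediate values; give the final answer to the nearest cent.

£3,374.45

Redden Township, 1 Jan – 16 Feb 2026: 47 days → £187,000 × 2.85% × 47/365 = £686.2644
Northcombe Township, 17 Feb – 31 Dec 2026: 318 days → £187,000 × 1.65% × 318/365 = £2,688.1890
Total = £3,374.4534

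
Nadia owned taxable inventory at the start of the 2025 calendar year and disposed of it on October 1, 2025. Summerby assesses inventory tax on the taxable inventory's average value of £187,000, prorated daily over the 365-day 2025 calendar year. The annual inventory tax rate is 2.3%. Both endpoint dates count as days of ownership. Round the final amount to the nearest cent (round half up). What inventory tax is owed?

£3,228.70

Days held (January 1 – October 1, 2025): 274 out of 365
Tax = £187,000 × 2.3% × 274/365 = £3,228.6959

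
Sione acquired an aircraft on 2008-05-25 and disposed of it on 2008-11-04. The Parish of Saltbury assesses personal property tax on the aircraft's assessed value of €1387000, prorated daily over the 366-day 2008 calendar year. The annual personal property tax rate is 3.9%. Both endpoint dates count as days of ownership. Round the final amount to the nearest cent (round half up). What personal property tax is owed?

€24238.39

Days held (2008-05-25 to 2008-11-04): 164 out of 366
Tax = €1387000 × 3.9% × 164/366 = €24238.3934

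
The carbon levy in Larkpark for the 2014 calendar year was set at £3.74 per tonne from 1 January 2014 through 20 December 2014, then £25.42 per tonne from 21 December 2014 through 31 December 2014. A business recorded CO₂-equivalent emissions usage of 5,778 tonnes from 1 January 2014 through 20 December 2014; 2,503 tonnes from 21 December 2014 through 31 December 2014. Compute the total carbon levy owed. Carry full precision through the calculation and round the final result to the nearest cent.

£85,235.98

1 January – 20 December 2014: 5,778 tonnes at £3.74/tonne → £21,609.72
21 December – 31 December 2014: 2,503 tonnes at £25.42/tonne → £63,626.26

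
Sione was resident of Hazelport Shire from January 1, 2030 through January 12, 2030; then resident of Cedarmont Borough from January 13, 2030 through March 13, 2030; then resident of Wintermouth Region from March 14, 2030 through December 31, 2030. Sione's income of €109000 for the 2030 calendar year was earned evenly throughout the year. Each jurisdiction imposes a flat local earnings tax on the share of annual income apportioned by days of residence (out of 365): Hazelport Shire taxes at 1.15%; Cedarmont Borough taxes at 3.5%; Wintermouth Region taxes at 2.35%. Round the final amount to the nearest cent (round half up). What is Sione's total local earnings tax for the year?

Hazelport Shire, January 1 – January 12, 2030: 12 days → €109000 × 1.15% × 12/365 = €41.2110
Cedarmont Borough, January 13 – March 13, 2030: 60 days → €109000 × 3.5% × 60/365 = €627.1233
Wintermouth Region, March 14 – December 31, 2030: 293 days → €109000 × 2.35% × 293/365 = €2056.2178
Total = €2724.5521

€2724.55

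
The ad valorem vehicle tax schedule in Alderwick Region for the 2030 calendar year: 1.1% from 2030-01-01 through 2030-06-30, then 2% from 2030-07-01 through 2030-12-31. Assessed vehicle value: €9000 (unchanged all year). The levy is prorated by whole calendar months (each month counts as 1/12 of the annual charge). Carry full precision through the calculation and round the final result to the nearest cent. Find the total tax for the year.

€139.50

2030-01-01 to 2030-06-30: 6 months at 1.1% → €9000 × 1.1% × 6/12 = €49.5000
2030-07-01 to 2030-12-31: 6 months at 2% → €9000 × 2% × 6/12 = €90.0000
Total = €139.5000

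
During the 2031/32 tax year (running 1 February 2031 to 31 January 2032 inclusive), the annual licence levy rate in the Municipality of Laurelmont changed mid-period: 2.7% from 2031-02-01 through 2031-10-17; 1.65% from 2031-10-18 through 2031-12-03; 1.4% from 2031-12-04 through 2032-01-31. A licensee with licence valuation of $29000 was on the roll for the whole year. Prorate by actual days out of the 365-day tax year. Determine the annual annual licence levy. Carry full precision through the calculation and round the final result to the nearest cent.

$682.85

2031-02-01 to 2031-10-17: 259 days at 2.7% → $29000 × 2.7% × 259/365 = $555.6082
2031-10-18 to 2031-12-03: 47 days at 1.65% → $29000 × 1.65% × 47/365 = $61.6151
2031-12-04 to 2032-01-31: 59 days at 1.4% → $29000 × 1.4% × 59/365 = $65.6274
Total = $682.8507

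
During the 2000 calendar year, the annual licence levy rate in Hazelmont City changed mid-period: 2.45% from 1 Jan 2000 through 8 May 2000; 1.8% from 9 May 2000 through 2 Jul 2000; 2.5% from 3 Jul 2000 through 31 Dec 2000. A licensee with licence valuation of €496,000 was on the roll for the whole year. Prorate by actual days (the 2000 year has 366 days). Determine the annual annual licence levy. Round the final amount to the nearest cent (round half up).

1 Jan – 8 May 2000: 129 days at 2.45% → €496,000 × 2.45% × 129/366 = €4,283.0820
9 May – 2 Jul 2000: 55 days at 1.8% → €496,000 × 1.8% × 55/366 = €1,341.6393
3 Jul – 31 Dec 2000: 182 days at 2.5% → €496,000 × 2.5% × 182/366 = €6,166.1202
Total = €11,790.8415

€11,790.84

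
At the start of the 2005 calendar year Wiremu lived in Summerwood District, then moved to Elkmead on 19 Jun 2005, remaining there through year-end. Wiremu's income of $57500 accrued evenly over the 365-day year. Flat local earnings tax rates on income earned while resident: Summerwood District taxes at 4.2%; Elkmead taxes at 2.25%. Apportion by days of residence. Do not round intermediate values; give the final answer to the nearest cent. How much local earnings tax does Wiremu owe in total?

$1812.90

Summerwood District, 1 Jan – 18 Jun 2005: 169 days → $57500 × 4.2% × 169/365 = $1118.1781
Elkmead, 19 Jun – 31 Dec 2005: 196 days → $57500 × 2.25% × 196/365 = $694.7260
Total = $1812.9041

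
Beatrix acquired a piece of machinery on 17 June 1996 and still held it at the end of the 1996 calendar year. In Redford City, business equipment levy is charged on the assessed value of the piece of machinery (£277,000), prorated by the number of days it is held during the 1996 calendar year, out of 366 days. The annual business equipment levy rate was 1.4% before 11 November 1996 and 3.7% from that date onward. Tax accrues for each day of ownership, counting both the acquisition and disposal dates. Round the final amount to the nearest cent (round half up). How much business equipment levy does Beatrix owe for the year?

17 June – 10 November 1996: 147 days at 1.4% → £277,000 × 1.4% × 147/366 = £1,557.5574
11 November – 31 December 1996: 51 days at 3.7% → £277,000 × 3.7% × 51/366 = £1,428.1393
Total = £2,985.6967

£2,985.70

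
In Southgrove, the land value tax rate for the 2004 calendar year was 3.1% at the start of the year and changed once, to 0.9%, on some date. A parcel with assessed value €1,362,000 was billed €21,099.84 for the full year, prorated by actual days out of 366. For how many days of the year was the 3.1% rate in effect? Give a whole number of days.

Let d = days at the first rate; then 366 − d days at the second rate.
€1,362,000 × [3.1%·d + 0.9%·(366−d)] / 366 = €21,099.84
Solving gives d = 108, so the new rate took effect on 18 April 2004.

108 days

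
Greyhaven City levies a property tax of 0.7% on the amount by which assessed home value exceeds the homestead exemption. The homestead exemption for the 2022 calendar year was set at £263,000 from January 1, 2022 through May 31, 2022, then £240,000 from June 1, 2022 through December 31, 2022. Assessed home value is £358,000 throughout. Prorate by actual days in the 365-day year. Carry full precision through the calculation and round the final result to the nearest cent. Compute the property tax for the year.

£759.39

January 1 – May 31, 2022: 151 days, exemption £263,000 → (£358,000 − £263,000) × 0.7% × 151/365 = £275.1096
June 1 – December 31, 2022: 214 days, exemption £240,000 → (£358,000 − £240,000) × 0.7% × 214/365 = £484.2849
Total = £759.3945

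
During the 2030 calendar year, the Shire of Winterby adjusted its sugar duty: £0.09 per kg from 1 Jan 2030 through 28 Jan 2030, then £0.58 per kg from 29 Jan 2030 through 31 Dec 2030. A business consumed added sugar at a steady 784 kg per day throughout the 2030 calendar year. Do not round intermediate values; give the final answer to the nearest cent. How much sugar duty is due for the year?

£155216.32

1 Jan – 28 Jan 2030: 28 days × 784 kg/day = 21,952 kg at £0.09/kg → £1975.68
29 Jan – 31 Dec 2030: 337 days × 784 kg/day = 264,208 kg at £0.58/kg → £153240.64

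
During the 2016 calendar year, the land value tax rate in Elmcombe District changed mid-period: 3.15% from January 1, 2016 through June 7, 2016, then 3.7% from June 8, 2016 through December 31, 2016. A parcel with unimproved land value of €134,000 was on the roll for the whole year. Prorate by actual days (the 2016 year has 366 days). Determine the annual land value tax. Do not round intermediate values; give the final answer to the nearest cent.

€4,637.83

January 1 – June 7, 2016: 159 days at 3.15% → €134,000 × 3.15% × 159/366 = €1,833.7131
June 8 – December 31, 2016: 207 days at 3.7% → €134,000 × 3.7% × 207/366 = €2,804.1148
Total = €4,637.8279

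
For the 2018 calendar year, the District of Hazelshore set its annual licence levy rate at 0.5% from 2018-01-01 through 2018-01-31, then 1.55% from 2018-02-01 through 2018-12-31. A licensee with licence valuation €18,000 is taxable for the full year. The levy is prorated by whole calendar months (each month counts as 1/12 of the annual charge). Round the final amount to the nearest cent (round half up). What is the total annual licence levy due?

€263.25

2018-01-01 to 2018-01-31: 1 month at 0.5% → €18,000 × 0.5% × 1/12 = €7.5000
2018-02-01 to 2018-12-31: 11 months at 1.55% → €18,000 × 1.55% × 11/12 = €255.7500
Total = €263.2500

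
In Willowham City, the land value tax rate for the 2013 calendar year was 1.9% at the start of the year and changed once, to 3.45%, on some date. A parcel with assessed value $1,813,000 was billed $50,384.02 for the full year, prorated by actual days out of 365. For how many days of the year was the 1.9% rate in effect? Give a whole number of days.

158 days

Let d = days at the first rate; then 365 − d days at the second rate.
$1,813,000 × [1.9%·d + 3.45%·(365−d)] / 365 = $50,384.02
Solving gives d = 158, so the new rate took effect on June 8, 2013.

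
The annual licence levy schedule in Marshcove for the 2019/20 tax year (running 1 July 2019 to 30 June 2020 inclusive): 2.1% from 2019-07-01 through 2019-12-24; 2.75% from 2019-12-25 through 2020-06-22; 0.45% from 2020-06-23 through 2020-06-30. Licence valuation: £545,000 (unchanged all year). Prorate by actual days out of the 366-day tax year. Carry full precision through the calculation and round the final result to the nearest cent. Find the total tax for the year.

2019-07-01 to 2019-12-24: 177 days at 2.1% → £545,000 × 2.1% × 177/366 = £5,534.8770
2019-12-25 to 2020-06-22: 181 days at 2.75% → £545,000 × 2.75% × 181/366 = £7,411.8511
2020-06-23 to 2020-06-30: 8 days at 0.45% → £545,000 × 0.45% × 8/366 = £53.6066
Total = £13,000.3347

£13,000.33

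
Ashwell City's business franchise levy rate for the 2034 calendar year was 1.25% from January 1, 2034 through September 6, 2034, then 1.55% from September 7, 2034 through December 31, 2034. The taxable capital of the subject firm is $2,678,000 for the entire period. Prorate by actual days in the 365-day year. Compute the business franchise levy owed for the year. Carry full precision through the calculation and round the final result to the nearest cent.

January 1 – September 6, 2034: 249 days at 1.25% → $2,678,000 × 1.25% × 249/365 = $22,836.3699
September 7 – December 31, 2034: 116 days at 1.55% → $2,678,000 × 1.55% × 116/365 = $13,191.9014
Total = $36,028.2712

$36,028.27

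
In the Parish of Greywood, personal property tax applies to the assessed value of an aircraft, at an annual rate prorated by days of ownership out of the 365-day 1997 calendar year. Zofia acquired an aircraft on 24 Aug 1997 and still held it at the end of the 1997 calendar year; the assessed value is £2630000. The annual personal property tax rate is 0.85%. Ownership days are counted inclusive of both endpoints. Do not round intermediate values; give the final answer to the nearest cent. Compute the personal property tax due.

£7962.05

Days held (24 Aug – 31 Dec 1997): 130 out of 365
Tax = £2630000 × 0.85% × 130/365 = £7962.0548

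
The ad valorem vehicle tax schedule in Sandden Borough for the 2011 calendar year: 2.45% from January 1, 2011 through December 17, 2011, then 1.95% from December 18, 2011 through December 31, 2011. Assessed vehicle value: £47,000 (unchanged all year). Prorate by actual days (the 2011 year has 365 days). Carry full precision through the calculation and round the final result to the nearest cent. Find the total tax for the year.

January 1 – December 17, 2011: 351 days at 2.45% → £47,000 × 2.45% × 351/365 = £1,107.3329
December 18 – December 31, 2011: 14 days at 1.95% → £47,000 × 1.95% × 14/365 = £35.1534
Total = £1,142.4863

£1,142.49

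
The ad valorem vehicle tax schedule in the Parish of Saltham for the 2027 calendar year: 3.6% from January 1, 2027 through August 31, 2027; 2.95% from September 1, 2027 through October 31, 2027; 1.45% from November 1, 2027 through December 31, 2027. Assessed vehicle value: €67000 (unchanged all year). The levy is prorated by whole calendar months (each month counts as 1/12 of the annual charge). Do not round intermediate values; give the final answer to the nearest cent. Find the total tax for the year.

€2099.33

January 1 – August 31, 2027: 8 months at 3.6% → €67000 × 3.6% × 8/12 = €1608.0000
September 1 – October 31, 2027: 2 months at 2.95% → €67000 × 2.95% × 2/12 = €329.4167
November 1 – December 31, 2027: 2 months at 1.45% → €67000 × 1.45% × 2/12 = €161.9167
Total = €2099.3333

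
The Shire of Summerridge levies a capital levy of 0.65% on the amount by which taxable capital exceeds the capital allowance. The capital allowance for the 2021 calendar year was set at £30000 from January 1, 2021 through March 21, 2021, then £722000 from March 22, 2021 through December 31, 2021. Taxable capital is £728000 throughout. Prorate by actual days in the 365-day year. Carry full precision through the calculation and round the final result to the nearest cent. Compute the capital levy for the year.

January 1 – March 21, 2021: 80 days, exemption £30000 → (£728000 − £30000) × 0.65% × 80/365 = £994.4110
March 22 – December 31, 2021: 285 days, exemption £722000 → (£728000 − £722000) × 0.65% × 285/365 = £30.4521
Total = £1024.8630

£1024.86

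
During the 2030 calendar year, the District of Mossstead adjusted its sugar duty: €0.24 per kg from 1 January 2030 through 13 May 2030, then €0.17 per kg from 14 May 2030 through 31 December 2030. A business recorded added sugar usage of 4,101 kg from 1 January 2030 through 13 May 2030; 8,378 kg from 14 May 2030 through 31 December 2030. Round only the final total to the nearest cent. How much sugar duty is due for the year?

€2,408.50

1 January – 13 May 2030: 4,101 kg at €0.24/kg → €984.24
14 May – 31 December 2030: 8,378 kg at €0.17/kg → €1,424.26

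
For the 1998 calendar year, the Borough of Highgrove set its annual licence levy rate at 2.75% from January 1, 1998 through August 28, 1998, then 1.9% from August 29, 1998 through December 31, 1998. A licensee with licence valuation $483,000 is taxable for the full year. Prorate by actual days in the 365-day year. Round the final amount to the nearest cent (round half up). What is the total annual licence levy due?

$11,876.51

January 1 – August 28, 1998: 240 days at 2.75% → $483,000 × 2.75% × 240/365 = $8,733.6986
August 29 – December 31, 1998: 125 days at 1.9% → $483,000 × 1.9% × 125/365 = $3,142.8082
Total = $11,876.5068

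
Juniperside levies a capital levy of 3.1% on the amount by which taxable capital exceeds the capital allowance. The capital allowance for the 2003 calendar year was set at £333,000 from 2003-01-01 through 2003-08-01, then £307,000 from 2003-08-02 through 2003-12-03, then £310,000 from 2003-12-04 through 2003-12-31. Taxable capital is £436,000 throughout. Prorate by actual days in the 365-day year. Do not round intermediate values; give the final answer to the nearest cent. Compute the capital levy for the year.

2003-01-01 to 2003-08-01: 213 days, exemption £333,000 → (£436,000 − £333,000) × 3.1% × 213/365 = £1,863.3123
2003-08-02 to 2003-12-03: 124 days, exemption £307,000 → (£436,000 − £307,000) × 3.1% × 124/365 = £1,358.5644
2003-12-04 to 2003-12-31: 28 days, exemption £310,000 → (£436,000 − £310,000) × 3.1% × 28/365 = £299.6384
Total = £3,521.5151

£3,521.52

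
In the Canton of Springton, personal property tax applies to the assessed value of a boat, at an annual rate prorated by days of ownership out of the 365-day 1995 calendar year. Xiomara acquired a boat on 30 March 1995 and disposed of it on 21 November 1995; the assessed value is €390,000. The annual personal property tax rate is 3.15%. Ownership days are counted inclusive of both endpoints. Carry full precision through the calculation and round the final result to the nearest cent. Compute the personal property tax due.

€7,976.84

Days held (30 March – 21 November 1995): 237 out of 365
Tax = €390,000 × 3.15% × 237/365 = €7,976.8356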